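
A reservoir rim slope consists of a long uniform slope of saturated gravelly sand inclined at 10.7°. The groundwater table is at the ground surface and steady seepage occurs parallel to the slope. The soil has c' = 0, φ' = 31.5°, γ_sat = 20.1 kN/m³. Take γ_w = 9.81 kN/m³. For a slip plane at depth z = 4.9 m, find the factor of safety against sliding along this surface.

With seepage parallel to the slope and the water table at the surface, the effective normal stress on the slip plane uses the buoyant unit weight γ' = γ_sat − γ_w while the driving shear stress uses γ_sat:
FS = [c' + γ' z cos²β tanφ'] / [γ_sat z sinβ cosβ]
(For c' = 0 this reduces to FS = (γ'/γ_sat)·tanφ'/tanβ.)
γ' = 20.1 − 9.81 = 10.29 kN/m³
Numerator = 0.0 + 10.29·4.9·cos²10.7°·tan31.5° = 0.0 + 10.29·4.9·0.9655·0.6128 = 29.833 kPa
Denominator = 20.1·4.9·sin10.7°·cos10.7° = 20.1·4.9·0.1857·0.9826 = 17.968 kPa
FS = 29.833 / 17.968 = 1.660

FS = 1.66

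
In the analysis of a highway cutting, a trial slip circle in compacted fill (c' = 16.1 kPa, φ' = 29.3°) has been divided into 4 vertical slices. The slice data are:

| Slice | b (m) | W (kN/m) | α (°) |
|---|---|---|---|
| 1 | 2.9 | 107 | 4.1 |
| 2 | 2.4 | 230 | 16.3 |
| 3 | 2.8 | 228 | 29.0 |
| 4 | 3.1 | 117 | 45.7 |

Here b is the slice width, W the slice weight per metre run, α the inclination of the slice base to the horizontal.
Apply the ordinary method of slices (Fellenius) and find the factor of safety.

FS = 2.07

Ordinary method of slices: FS = Σ[c'·Δl_i + (W_i cosα_i)·tanφ'] / Σ W_i sinα_i, with Δl_i = b_i / cosα_i.
Slice 1: Δl = 2.9/cos4.1° = 2.907 m; N'_1 = 107·cos4.1° = 106.7; c'Δl = 46.81; W sinα = 7.7
Slice 2: Δl = 2.4/cos16.3° = 2.501 m; N'_2 = 230·cos16.3° = 220.8; c'Δl = 40.26; W sinα = 64.6
Slice 3: Δl = 2.8/cos29.0° = 3.201 m; N'_3 = 228·cos29.0° = 199.4; c'Δl = 51.54; W sinα = 110.5
Slice 4: Δl = 3.1/cos45.7° = 4.439 m; N'_4 = 117·cos45.7° = 81.7; c'Δl = 71.46; W sinα = 83.7
Σc'Δl = 210.1 kN/m; ΣN' = 608.6 kN/m; ΣW sinα = 266.5 kN/m
Resisting = 210.1 + 608.6·tan29.3° = 210.1 + 341.5 = 551.6 kN/m
FS = 551.6 / 266.5 = 2.070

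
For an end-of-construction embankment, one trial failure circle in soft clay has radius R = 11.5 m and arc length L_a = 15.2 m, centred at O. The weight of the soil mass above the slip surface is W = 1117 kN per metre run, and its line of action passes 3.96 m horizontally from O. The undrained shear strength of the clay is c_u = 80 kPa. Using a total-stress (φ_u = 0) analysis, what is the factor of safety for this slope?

Taking moments about the centre O, the resisting moment is provided by the undrained shear strength acting along the arc:
M_R = c_u·L_a·R = 80·15.20·11.5 = 13984.0 kN·m/m
M_D = W·d = 1117·3.96 = 4423.3 kN·m/m
FS = M_R / M_D = 13984.0 / 4423.3 = 3.161

FS = 3.16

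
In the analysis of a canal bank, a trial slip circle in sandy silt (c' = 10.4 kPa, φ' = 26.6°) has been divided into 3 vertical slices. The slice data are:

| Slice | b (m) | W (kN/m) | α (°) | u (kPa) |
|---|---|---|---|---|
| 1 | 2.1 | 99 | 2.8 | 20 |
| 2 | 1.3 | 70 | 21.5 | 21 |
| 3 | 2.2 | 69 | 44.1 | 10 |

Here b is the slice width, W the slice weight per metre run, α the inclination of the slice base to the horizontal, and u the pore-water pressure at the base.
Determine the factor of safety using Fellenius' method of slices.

FS = 1.58

Ordinary method of slices: FS = Σ[c'·Δl_i + (W_i cosα_i − u_i·Δl_i)·tanφ'] / Σ W_i sinα_i, with Δl_i = b_i / cosα_i.
Slice 1: Δl = 2.1/cos2.8° = 2.103 m; N'_1 = 99·cos2.8° − 20·2.103 = 56.8; c'Δl = 21.87; W sinα = 4.8
Slice 2: Δl = 1.3/cos21.5° = 1.397 m; N'_2 = 70·cos21.5° − 21·1.397 = 35.8; c'Δl = 14.53; W sinα = 25.7
Slice 3: Δl = 2.2/cos44.1° = 3.064 m; N'_3 = 69·cos44.1° − 10·3.064 = 18.9; c'Δl = 31.86; W sinα = 48.0
Σc'Δl = 68.3 kN/m; ΣN' = 111.5 kN/m; ΣW sinα = 78.5 kN/m
Resisting = 68.3 + 111.5·tan26.6° = 68.3 + 55.9 = 124.1 kN/m
FS = 124.1 / 78.5 = 1.581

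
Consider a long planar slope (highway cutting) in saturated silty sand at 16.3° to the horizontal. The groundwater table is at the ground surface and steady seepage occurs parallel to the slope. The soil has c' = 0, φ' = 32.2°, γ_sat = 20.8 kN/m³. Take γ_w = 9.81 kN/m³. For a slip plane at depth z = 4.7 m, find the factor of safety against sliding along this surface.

FS = 1.14

With seepage parallel to the slope and the water table at the surface, the effective normal stress on the slip plane uses the buoyant unit weight γ' = γ_sat − γ_w while the driving shear stress uses γ_sat:
FS = [c' + γ' z cos²β tanφ'] / [γ_sat z sinβ cosβ]
(For c' = 0 this reduces to FS = (γ'/γ_sat)·tanφ'/tanβ.)
γ' = 20.8 − 9.81 = 10.99 kN/m³
Numerator = 0.0 + 10.99·4.7·cos²16.3°·tan32.2° = 0.0 + 10.99·4.7·0.9212·0.6297 = 29.965 kPa
Denominator = 20.8·4.7·sin16.3°·cos16.3° = 20.8·4.7·0.2807·0.9598 = 26.335 kPa
FS = 29.965 / 26.335 = 1.138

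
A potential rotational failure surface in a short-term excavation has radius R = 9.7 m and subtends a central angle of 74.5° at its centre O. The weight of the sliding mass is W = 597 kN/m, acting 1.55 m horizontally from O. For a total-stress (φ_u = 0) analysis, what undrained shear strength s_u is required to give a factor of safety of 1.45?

FS = s_u·L_a·R / (W·d), so s_u = FS·W·d / (L_a·R).
Arc length L_a = R·θ = 9.7·(74.5°·π/180) = 9.7·1.3003 = 12.61 m
s_u = 1.45·597·1.55 / (12.61·9.7) = 1341.8 / 122.34 = 10.97 kPa

s_u = 11.0 kPa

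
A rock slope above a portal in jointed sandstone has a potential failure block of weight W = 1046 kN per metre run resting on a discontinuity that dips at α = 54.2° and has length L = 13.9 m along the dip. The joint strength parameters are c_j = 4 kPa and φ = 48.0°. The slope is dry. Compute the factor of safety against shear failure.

FS = 0.87

Resolving the block weight along and normal to the plane and applying the Mohr–Coulomb strength on the joint:
N' = W cosα = 1046·cos54.2° = 611.9 kN/m
Driving force T = W sinα = 1046·sin54.2° = 848.4 kN/m
Resisting force R = c_j·L + N'·tanφ = 4·13.9 + 611.9·tan48.0° = 55.6 + 679.5 = 735.1 kN/m
FS = R / T = 735.1 / 848.4 = 0.867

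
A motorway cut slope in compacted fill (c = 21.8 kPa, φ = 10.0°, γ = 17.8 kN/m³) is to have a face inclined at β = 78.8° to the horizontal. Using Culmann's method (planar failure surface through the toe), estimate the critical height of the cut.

H_c = 7.41 m

Culmann's analysis gives the critical failure plane at α_cr = (β + φ)/2 = (78.8 + 10.0)/2 = 44.4°, and the critical height
H_c = (4c/γ) · sinβ cosφ / [1 − cos(β − φ)]
    = (4·21.8/17.8) · sin78.8°·cos10.0° / [1 − cos(68.8°)]
    = 4.899 · 0.9810·0.9848 / [1 − 0.3616]
    = 4.899 · 0.9661 / 0.6384
    = 7.41 m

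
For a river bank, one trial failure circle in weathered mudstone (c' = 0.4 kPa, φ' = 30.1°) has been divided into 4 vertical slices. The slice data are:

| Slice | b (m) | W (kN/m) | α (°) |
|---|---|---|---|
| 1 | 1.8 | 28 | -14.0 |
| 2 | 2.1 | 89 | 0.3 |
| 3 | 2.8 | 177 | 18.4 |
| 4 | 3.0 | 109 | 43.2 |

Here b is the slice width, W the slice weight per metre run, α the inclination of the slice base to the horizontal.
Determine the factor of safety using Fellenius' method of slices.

FS = 1.73

Ordinary method of slices: FS = Σ[c'·Δl_i + (W_i cosα_i)·tanφ'] / Σ W_i sinα_i, with Δl_i = b_i / cosα_i.
Slice 1: Δl = 1.8/cos(-14.0°) = 1.855 m; N'_1 = 28·cos(-14.0°) = 27.2; c'Δl = 0.74; W sinα = -6.8
Slice 2: Δl = 2.1/cos0.3° = 2.100 m; N'_2 = 89·cos0.3° = 89.0; c'Δl = 0.84; W sinα = 0.5
Slice 3: Δl = 2.8/cos18.4° = 2.951 m; N'_3 = 177·cos18.4° = 168.0; c'Δl = 1.18; W sinα = 55.9
Slice 4: Δl = 3.0/cos43.2° = 4.115 m; N'_4 = 109·cos43.2° = 79.5; c'Δl = 1.65; W sinα = 74.6
Σc'Δl = 4.4 kN/m; ΣN' = 363.6 kN/m; ΣW sinα = 124.2 kN/m
Resisting = 4.4 + 363.6·tan30.1° = 4.4 + 210.8 = 215.2 kN/m
FS = 215.2 / 124.2 = 1.733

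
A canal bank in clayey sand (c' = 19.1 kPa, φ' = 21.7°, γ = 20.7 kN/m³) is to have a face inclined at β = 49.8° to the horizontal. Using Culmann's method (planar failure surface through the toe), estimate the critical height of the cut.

H_c = 22.22 m

Culmann's analysis gives the critical failure plane at α_cr = (β + φ')/2 = (49.8 + 21.7)/2 = 35.8°, and the critical height
H_c = (4c'/γ) · sinβ cosφ' / [1 − cos(β − φ')]
    = (4·19.1/20.7) · sin49.8°·cos21.7° / [1 − cos(28.1°)]
    = 3.691 · 0.7638·0.9291 / [1 − 0.8821]
    = 3.691 · 0.7097 / 0.1179
    = 22.22 m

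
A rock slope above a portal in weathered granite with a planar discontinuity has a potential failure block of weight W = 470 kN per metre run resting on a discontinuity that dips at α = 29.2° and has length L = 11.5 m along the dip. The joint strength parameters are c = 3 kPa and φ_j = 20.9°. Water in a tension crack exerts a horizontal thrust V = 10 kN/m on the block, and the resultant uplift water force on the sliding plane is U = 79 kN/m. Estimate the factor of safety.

Resolving the block weight along and normal to the plane and applying the Mohr–Coulomb strength on the joint:
N' = W cosα − U − V sinα = 470·cos29.2° − 79 − 10·sin29.2° = 326.4 kN/m
Driving force T = W sinα + V cosα = 470·sin29.2° + 10·cos29.2° = 238.0 kN/m
Resisting force R = c·L + N'·tanφ_j = 3·11.5 + 326.4·tan20.9° = 34.5 + 124.6 = 159.1 kN/m
FS = R / T = 159.1 / 238.0 = 0.669

FS = 0.67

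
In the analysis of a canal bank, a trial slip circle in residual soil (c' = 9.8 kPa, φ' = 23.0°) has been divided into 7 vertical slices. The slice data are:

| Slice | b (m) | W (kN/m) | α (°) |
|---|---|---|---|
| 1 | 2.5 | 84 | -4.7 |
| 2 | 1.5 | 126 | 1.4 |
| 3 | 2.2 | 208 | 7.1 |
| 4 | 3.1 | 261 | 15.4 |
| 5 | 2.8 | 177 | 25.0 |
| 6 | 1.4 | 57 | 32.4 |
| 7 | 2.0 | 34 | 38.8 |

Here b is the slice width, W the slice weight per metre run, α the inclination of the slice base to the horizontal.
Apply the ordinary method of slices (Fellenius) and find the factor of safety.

FS = 2.51

Ordinary method of slices: FS = Σ[c'·Δl_i + (W_i cosα_i)·tanφ'] / Σ W_i sinα_i, with Δl_i = b_i / cosα_i.
Slice 1: Δl = 2.5/cos(-4.7°) = 2.508 m; N'_1 = 84·cos(-4.7°) = 83.7; c'Δl = 24.58; W sinα = -6.9
Slice 2: Δl = 1.5/cos1.4° = 1.500 m; N'_2 = 126·cos1.4° = 126.0; c'Δl = 14.70; W sinα = 3.1
Slice 3: Δl = 2.2/cos7.1° = 2.217 m; N'_3 = 208·cos7.1° = 206.4; c'Δl = 21.73; W sinα = 25.7
Slice 4: Δl = 3.1/cos15.4° = 3.215 m; N'_4 = 261·cos15.4° = 251.6; c'Δl = 31.51; W sinα = 69.3
Slice 5: Δl = 2.8/cos25.0° = 3.089 m; N'_5 = 177·cos25.0° = 160.4; c'Δl = 30.28; W sinα = 74.8
Slice 6: Δl = 1.4/cos32.4° = 1.658 m; N'_6 = 57·cos32.4° = 48.1; c'Δl = 16.25; W sinα = 30.5
Slice 7: Δl = 2.0/cos38.8° = 2.566 m; N'_7 = 34·cos38.8° = 26.5; c'Δl = 25.15; W sinα = 21.3
Σc'Δl = 164.2 kN/m; ΣN' = 902.8 kN/m; ΣW sinα = 217.9 kN/m
Resisting = 164.2 + 902.8·tan23.0° = 164.2 + 383.2 = 547.4 kN/m
FS = 547.4 / 217.9 = 2.513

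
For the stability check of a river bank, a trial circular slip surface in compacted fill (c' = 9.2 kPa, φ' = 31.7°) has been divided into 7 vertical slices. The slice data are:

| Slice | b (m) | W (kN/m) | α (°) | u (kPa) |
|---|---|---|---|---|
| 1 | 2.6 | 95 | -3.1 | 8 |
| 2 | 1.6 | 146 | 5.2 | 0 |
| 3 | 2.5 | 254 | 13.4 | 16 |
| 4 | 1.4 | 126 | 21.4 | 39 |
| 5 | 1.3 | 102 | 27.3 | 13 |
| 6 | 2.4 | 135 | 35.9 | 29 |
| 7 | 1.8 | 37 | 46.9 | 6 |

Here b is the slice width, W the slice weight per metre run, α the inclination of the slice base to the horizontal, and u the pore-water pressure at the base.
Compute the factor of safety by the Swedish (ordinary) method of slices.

Ordinary method of slices: FS = Σ[c'·Δl_i + (W_i cosα_i − u_i·Δl_i)·tanφ'] / Σ W_i sinα_i, with Δl_i = b_i / cosα_i.
Slice 1: Δl = 2.6/cos(-3.1°) = 2.604 m; N'_1 = 95·cos(-3.1°) − 8·2.604 = 74.0; c'Δl = 23.96; W sinα = -5.1
Slice 2: Δl = 1.6/cos5.2° = 1.607 m; N'_2 = 146·cos5.2° − 0·1.607 = 145.4; c'Δl = 14.78; W sinα = 13.2
Slice 3: Δl = 2.5/cos13.4° = 2.570 m; N'_3 = 254·cos13.4° − 16·2.570 = 206.0; c'Δl = 23.64; W sinα = 58.9
Slice 4: Δl = 1.4/cos21.4° = 1.504 m; N'_4 = 126·cos21.4° − 39·1.504 = 58.7; c'Δl = 13.83; W sinα = 46.0
Slice 5: Δl = 1.3/cos27.3° = 1.463 m; N'_5 = 102·cos27.3° − 13·1.463 = 71.6; c'Δl = 13.46; W sinα = 46.8
Slice 6: Δl = 2.4/cos35.9° = 2.963 m; N'_6 = 135·cos35.9° − 29·2.963 = 23.4; c'Δl = 27.26; W sinα = 79.2
Slice 7: Δl = 1.8/cos46.9° = 2.634 m; N'_7 = 37·cos46.9° − 6·2.634 = 9.5; c'Δl = 24.24; W sinα = 27.0
Σc'Δl = 141.2 kN/m; ΣN' = 588.6 kN/m; ΣW sinα = 265.9 kN/m
Resisting = 141.2 + 588.6·tan31.7° = 141.2 + 363.5 = 504.7 kN/m
FS = 504.7 / 265.9 = 1.898

FS = 1.90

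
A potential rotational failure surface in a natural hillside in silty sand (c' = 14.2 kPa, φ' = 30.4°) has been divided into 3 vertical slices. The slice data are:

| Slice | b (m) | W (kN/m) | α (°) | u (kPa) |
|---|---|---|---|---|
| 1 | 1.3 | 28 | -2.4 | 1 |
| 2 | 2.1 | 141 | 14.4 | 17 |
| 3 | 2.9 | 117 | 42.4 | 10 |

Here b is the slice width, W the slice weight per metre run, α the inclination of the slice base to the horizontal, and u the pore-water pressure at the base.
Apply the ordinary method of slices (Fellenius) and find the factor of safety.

FS = 1.83

Ordinary method of slices: FS = Σ[c'·Δl_i + (W_i cosα_i − u_i·Δl_i)·tanφ'] / Σ W_i sinα_i, with Δl_i = b_i / cosα_i.
Slice 1: Δl = 1.3/cos(-2.4°) = 1.301 m; N'_1 = 28·cos(-2.4°) − 1·1.301 = 26.7; c'Δl = 18.48; W sinα = -1.2
Slice 2: Δl = 2.1/cos14.4° = 2.168 m; N'_2 = 141·cos14.4° − 17·2.168 = 99.7; c'Δl = 30.79; W sinα = 35.1
Slice 3: Δl = 2.9/cos42.4° = 3.927 m; N'_3 = 117·cos42.4° − 10·3.927 = 47.1; c'Δl = 55.77; W sinα = 78.9
Σc'Δl = 105.0 kN/m; ΣN' = 173.5 kN/m; ΣW sinα = 112.8 kN/m
Resisting = 105.0 + 173.5·tan30.4° = 105.0 + 101.8 = 206.8 kN/m
FS = 206.8 / 112.8 = 1.834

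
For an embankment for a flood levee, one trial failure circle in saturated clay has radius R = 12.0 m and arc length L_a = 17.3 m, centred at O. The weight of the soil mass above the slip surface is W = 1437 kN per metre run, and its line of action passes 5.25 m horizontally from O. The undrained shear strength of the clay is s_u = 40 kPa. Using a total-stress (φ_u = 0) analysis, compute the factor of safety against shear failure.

FS = 1.10

Taking moments about the centre O, the resisting moment is provided by the undrained shear strength acting along the arc:
M_R = s_u·L_a·R = 40·17.30·12.0 = 8304.0 kN·m/m
M_D = W·d = 1437·5.25 = 7544.2 kN·m/m
FS = M_R / M_D = 8304.0 / 7544.2 = 1.101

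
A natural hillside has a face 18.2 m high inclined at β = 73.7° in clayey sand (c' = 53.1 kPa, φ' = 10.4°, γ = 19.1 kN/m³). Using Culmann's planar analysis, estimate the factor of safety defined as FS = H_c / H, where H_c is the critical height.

H_c = (4c'/γ) · sinβ cosφ' / [1 − cos(β − φ')]
    = (4·53.1/19.1) · sin73.7°·cos10.4° / [1 − cos63.3°]
    = 11.120 · 0.9440 / 0.5507 = 19.06 m
FS = H_c / H = 19.06 / 18.2 = 1.047

FS = 1.05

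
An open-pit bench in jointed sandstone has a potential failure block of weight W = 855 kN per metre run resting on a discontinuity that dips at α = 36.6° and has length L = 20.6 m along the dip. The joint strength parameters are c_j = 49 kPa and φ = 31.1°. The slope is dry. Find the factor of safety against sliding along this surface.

FS = 2.79

Resolving the block weight along and normal to the plane and applying the Mohr–Coulomb strength on the joint:
N' = W cosα = 855·cos36.6° = 686.4 kN/m
Driving force T = W sinα = 855·sin36.6° = 509.8 kN/m
Resisting force R = c_j·L + N'·tanφ = 49·20.6 + 686.4·tan31.1° = 1009.4 + 414.1 = 1423.5 kN/m
FS = R / T = 1423.5 / 509.8 = 2.792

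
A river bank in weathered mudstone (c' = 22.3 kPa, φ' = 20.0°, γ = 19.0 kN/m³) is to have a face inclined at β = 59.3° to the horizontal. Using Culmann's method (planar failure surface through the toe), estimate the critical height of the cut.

Culmann's analysis gives the critical failure plane at α_cr = (β + φ')/2 = (59.3 + 20.0)/2 = 39.6°, and the critical height
H_c = (4c'/γ) · sinβ cosφ' / [1 − cos(β − φ')]
    = (4·22.3/19.0) · sin59.3°·cos20.0° / [1 − cos(39.3°)]
    = 4.695 · 0.8599·0.9397 / [1 − 0.7738]
    = 4.695 · 0.8080 / 0.2262
    = 16.77 m

H_c = 16.77 m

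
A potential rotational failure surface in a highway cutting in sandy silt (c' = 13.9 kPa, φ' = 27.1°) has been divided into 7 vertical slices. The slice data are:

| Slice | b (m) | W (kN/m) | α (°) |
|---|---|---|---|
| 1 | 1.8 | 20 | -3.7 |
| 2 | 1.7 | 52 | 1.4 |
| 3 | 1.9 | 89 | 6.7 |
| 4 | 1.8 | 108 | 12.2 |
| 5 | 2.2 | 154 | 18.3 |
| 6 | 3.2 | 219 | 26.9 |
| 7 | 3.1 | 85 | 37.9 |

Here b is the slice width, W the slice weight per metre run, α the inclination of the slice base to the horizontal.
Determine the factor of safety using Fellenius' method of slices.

Ordinary method of slices: FS = Σ[c'·Δl_i + (W_i cosα_i)·tanφ'] / Σ W_i sinα_i, with Δl_i = b_i / cosα_i.
Slice 1: Δl = 1.8/cos(-3.7°) = 1.804 m; N'_1 = 20·cos(-3.7°) = 20.0; c'Δl = 25.07; W sinα = -1.3
Slice 2: Δl = 1.7/cos1.4° = 1.701 m; N'_2 = 52·cos1.4° = 52.0; c'Δl = 23.64; W sinα = 1.3
Slice 3: Δl = 1.9/cos6.7° = 1.913 m; N'_3 = 89·cos6.7° = 88.4; c'Δl = 26.59; W sinα = 10.4
Slice 4: Δl = 1.8/cos12.2° = 1.842 m; N'_4 = 108·cos12.2° = 105.6; c'Δl = 25.60; W sinα = 22.8
Slice 5: Δl = 2.2/cos18.3° = 2.317 m; N'_5 = 154·cos18.3° = 146.2; c'Δl = 32.21; W sinα = 48.4
Slice 6: Δl = 3.2/cos26.9° = 3.588 m; N'_6 = 219·cos26.9° = 195.3; c'Δl = 49.88; W sinα = 99.1
Slice 7: Δl = 3.1/cos37.9° = 3.929 m; N'_7 = 85·cos37.9° = 67.1; c'Δl = 54.61; W sinα = 52.2
Σc'Δl = 237.6 kN/m; ΣN' = 674.5 kN/m; ΣW sinα = 232.8 kN/m
Resisting = 237.6 + 674.5·tan27.1° = 237.6 + 345.2 = 582.7 kN/m
FS = 582.7 / 232.8 = 2.503

FS = 2.50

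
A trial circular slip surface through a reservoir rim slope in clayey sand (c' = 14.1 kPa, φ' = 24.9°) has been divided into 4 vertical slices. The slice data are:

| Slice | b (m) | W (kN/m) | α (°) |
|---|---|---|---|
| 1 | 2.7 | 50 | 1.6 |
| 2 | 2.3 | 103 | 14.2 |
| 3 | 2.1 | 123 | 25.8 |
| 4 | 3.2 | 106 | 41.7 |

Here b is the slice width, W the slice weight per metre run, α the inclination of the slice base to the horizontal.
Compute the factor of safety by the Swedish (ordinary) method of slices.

FS = 2.14

Ordinary method of slices: FS = Σ[c'·Δl_i + (W_i cosα_i)·tanφ'] / Σ W_i sinα_i, with Δl_i = b_i / cosα_i.
Slice 1: Δl = 2.7/cos1.6° = 2.701 m; N'_1 = 50·cos1.6° = 50.0; c'Δl = 38.08; W sinα = 1.4
Slice 2: Δl = 2.3/cos14.2° = 2.372 m; N'_2 = 103·cos14.2° = 99.9; c'Δl = 33.45; W sinα = 25.3
Slice 3: Δl = 2.1/cos25.8° = 2.333 m; N'_3 = 123·cos25.8° = 110.7; c'Δl = 32.89; W sinα = 53.5
Slice 4: Δl = 3.2/cos41.7° = 4.286 m; N'_4 = 106·cos41.7° = 79.1; c'Δl = 60.43; W sinα = 70.5
Σc'Δl = 164.9 kN/m; ΣN' = 339.7 kN/m; ΣW sinα = 150.7 kN/m
Resisting = 164.9 + 339.7·tan24.9° = 164.9 + 157.7 = 322.5 kN/m
FS = 322.5 / 150.7 = 2.140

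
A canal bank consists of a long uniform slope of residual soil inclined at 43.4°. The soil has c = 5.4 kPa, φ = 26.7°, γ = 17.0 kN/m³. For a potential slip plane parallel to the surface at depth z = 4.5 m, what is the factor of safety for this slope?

For an infinite slope with a slip plane parallel to the surface (no pore pressure): FS = [c + γz cos²β tanφ] / [γz sinβ cosβ].
γz = 17.0·4.5 = 76.50 kN/m²
Numerator = 5.4 + 76.50·cos²43.4°·tan26.7° = 5.4 + 76.50·0.5279·0.5029 = 25.712 kPa
Denominator = 76.50·sin43.4°·cos43.4° = 76.50·0.6871·0.7266 = 38.190 kPa
FS = 25.712 / 38.190 = 0.673

FS = 0.67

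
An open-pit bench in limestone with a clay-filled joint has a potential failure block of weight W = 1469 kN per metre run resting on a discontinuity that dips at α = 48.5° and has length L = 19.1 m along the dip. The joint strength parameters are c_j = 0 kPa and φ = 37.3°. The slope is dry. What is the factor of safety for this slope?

FS = 0.67

Resolving the block weight along and normal to the plane and applying the Mohr–Coulomb strength on the joint:
N' = W cosα = 1469·cos48.5° = 973.4 kN/m
Driving force T = W sinα = 1469·sin48.5° = 1100.2 kN/m
Resisting force R = c_j·L + N'·tanφ = 0·19.1 + 973.4·tan37.3° = 0.0 + 741.5 = 741.5 kN/m
FS = R / T = 741.5 / 1100.2 = 0.674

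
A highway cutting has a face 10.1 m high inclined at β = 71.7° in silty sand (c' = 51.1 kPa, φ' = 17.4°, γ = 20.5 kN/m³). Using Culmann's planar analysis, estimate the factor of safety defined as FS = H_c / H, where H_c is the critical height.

H_c = (4c'/γ) · sinβ cosφ' / [1 − cos(β − φ')]
    = (4·51.1/20.5) · sin71.7°·cos17.4° / [1 − cos54.3°]
    = 9.971 · 0.9060 / 0.4165 = 21.69 m
FS = H_c / H = 21.69 / 10.1 = 2.148

FS = 2.15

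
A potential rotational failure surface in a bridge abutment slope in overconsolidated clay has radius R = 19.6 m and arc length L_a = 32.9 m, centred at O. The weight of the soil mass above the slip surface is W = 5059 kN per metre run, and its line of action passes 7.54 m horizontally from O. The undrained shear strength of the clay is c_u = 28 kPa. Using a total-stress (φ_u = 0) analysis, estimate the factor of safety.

FS = 0.47

Taking moments about the centre O, the resisting moment is provided by the undrained shear strength acting along the arc:
M_R = c_u·L_a·R = 28·32.90·19.6 = 18055.5 kN·m/m
M_D = W·d = 5059·7.54 = 38144.9 kN·m/m
FS = M_R / M_D = 18055.5 / 38144.9 = 0.473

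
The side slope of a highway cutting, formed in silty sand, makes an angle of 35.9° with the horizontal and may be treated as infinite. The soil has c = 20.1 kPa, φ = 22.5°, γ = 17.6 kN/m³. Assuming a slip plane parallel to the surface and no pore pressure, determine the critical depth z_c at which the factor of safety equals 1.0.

z_c = 5.62 m

Setting FS = 1.00 in FS = [c + γz cos²β tanφ] / [γz sinβ cosβ] and solving for z:
z = c / [γ cosβ (FS·sinβ − cosβ·tanφ)]
  = 20.1 / [17.6·cos35.9°·(1.00·sin35.9° − cos35.9°·tan22.5°)]
  = 20.1 / [17.6·0.8100·(1.00·0.5864 − 0.8100·0.4142)]
  = 20.1 / 3.5762 = 5.621 m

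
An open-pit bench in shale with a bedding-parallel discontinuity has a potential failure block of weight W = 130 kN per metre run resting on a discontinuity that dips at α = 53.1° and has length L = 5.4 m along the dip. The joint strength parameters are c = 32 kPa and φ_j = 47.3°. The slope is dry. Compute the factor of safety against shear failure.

Resolving the block weight along and normal to the plane and applying the Mohr–Coulomb strength on the joint:
N' = W cosα = 130·cos53.1° = 78.1 kN/m
Driving force T = W sinα = 130·sin53.1° = 104.0 kN/m
Resisting force R = c·L + N'·tanφ_j = 32·5.4 + 78.1·tan47.3° = 172.8 + 84.6 = 257.4 kN/m
FS = R / T = 257.4 / 104.0 = 2.476

FS = 2.48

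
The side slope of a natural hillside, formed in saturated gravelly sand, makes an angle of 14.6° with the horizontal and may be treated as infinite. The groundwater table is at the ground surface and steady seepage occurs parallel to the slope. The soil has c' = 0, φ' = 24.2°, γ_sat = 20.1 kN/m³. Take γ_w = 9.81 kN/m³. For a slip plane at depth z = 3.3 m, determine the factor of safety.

FS = 0.88

With seepage parallel to the slope and the water table at the surface, the effective normal stress on the slip plane uses the buoyant unit weight γ' = γ_sat − γ_w while the driving shear stress uses γ_sat:
FS = [c' + γ' z cos²β tanφ'] / [γ_sat z sinβ cosβ]
(For c' = 0 this reduces to FS = (γ'/γ_sat)·tanφ'/tanβ.)
γ' = 20.1 − 9.81 = 10.29 kN/m³
Numerator = 0.0 + 10.29·3.3·cos²14.6°·tan24.2° = 0.0 + 10.29·3.3·0.9365·0.4494 = 14.291 kPa
Denominator = 20.1·3.3·sin14.6°·cos14.6° = 20.1·3.3·0.2521·0.9677 = 16.180 kPa
FS = 14.291 / 16.180 = 0.883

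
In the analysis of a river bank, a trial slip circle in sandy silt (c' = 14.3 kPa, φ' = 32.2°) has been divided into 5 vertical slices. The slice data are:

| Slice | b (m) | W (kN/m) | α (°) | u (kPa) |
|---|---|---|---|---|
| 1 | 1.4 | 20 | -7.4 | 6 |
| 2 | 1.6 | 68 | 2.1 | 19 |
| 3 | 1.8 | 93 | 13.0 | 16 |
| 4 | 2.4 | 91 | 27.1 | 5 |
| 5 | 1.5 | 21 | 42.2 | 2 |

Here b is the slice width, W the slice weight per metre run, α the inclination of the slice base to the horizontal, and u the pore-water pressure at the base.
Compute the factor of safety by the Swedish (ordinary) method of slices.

FS = 3.35

Ordinary method of slices: FS = Σ[c'·Δl_i + (W_i cosα_i − u_i·Δl_i)·tanφ'] / Σ W_i sinα_i, with Δl_i = b_i / cosα_i.
Slice 1: Δl = 1.4/cos(-7.4°) = 1.412 m; N'_1 = 20·cos(-7.4°) − 6·1.412 = 11.4; c'Δl = 20.19; W sinα = -2.6
Slice 2: Δl = 1.6/cos2.1° = 1.601 m; N'_2 = 68·cos2.1° − 19·1.601 = 37.5; c'Δl = 22.90; W sinα = 2.5
Slice 3: Δl = 1.8/cos13.0° = 1.847 m; N'_3 = 93·cos13.0° − 16·1.847 = 61.1; c'Δl = 26.42; W sinα = 20.9
Slice 4: Δl = 2.4/cos27.1° = 2.696 m; N'_4 = 91·cos27.1° − 5·2.696 = 67.5; c'Δl = 38.55; W sinα = 41.5
Slice 5: Δl = 1.5/cos42.2° = 2.025 m; N'_5 = 21·cos42.2° − 2·2.025 = 11.5; c'Δl = 28.96; W sinα = 14.1
Σc'Δl = 137.0 kN/m; ΣN' = 189.0 kN/m; ΣW sinα = 76.4 kN/m
Resisting = 137.0 + 189.0·tan32.2° = 137.0 + 119.0 = 256.0 kN/m
FS = 256.0 / 76.4 = 3.351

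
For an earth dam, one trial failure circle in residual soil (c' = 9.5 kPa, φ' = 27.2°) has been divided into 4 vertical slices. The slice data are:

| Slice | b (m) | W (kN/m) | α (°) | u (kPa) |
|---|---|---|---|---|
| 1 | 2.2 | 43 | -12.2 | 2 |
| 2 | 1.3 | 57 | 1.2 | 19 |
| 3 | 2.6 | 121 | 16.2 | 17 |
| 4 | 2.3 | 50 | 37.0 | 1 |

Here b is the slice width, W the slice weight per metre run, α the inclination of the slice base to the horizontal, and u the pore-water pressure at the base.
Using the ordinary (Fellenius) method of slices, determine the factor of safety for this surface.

Ordinary method of slices: FS = Σ[c'·Δl_i + (W_i cosα_i − u_i·Δl_i)·tanφ'] / Σ W_i sinα_i, with Δl_i = b_i / cosα_i.
Slice 1: Δl = 2.2/cos(-12.2°) = 2.251 m; N'_1 = 43·cos(-12.2°) − 2·2.251 = 37.5; c'Δl = 21.38; W sinα = -9.1
Slice 2: Δl = 1.3/cos1.2° = 1.300 m; N'_2 = 57·cos1.2° − 19·1.300 = 32.3; c'Δl = 12.35; W sinα = 1.2
Slice 3: Δl = 2.6/cos16.2° = 2.708 m; N'_3 = 121·cos16.2° − 17·2.708 = 70.2; c'Δl = 25.72; W sinα = 33.8
Slice 4: Δl = 2.3/cos37.0° = 2.880 m; N'_4 = 50·cos37.0° − 1·2.880 = 37.1; c'Δl = 27.36; W sinα = 30.1
Σc'Δl = 86.8 kN/m; ΣN' = 177.0 kN/m; ΣW sinα = 56.0 kN/m
Resisting = 86.8 + 177.0·tan27.2° = 86.8 + 91.0 = 177.8 kN/m
FS = 177.8 / 56.0 = 3.177

FS = 3.18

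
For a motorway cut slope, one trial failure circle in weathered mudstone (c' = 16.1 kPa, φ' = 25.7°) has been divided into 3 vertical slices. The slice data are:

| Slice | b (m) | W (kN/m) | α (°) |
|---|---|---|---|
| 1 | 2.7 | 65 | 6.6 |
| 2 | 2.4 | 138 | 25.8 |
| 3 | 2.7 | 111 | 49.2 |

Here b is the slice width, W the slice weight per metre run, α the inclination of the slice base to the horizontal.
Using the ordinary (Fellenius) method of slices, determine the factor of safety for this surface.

FS = 1.84

Ordinary method of slices: FS = Σ[c'·Δl_i + (W_i cosα_i)·tanφ'] / Σ W_i sinα_i, with Δl_i = b_i / cosα_i.
Slice 1: Δl = 2.7/cos6.6° = 2.718 m; N'_1 = 65·cos6.6° = 64.6; c'Δl = 43.76; W sinα = 7.5
Slice 2: Δl = 2.4/cos25.8° = 2.666 m; N'_2 = 138·cos25.8° = 124.2; c'Δl = 42.92; W sinα = 60.1
Slice 3: Δl = 2.7/cos49.2° = 4.132 m; N'_3 = 111·cos49.2° = 72.5; c'Δl = 66.53; W sinα = 84.0
Σc'Δl = 153.2 kN/m; ΣN' = 261.3 kN/m; ΣW sinα = 151.6 kN/m
Resisting = 153.2 + 261.3·tan25.7° = 153.2 + 125.8 = 279.0 kN/m
FS = 279.0 / 151.6 = 1.841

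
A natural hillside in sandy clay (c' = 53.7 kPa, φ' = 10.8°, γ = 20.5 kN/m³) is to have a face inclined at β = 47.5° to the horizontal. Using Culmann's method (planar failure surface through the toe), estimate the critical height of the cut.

Culmann's analysis gives the critical failure plane at α_cr = (β + φ')/2 = (47.5 + 10.8)/2 = 29.1°, and the critical height
H_c = (4c'/γ) · sinβ cosφ' / [1 − cos(β − φ')]
    = (4·53.7/20.5) · sin47.5°·cos10.8° / [1 − cos(36.7°)]
    = 10.478 · 0.7373·0.9823 / [1 − 0.8018]
    = 10.478 · 0.7242 / 0.1982
    = 38.28 m

H_c = 38.28 m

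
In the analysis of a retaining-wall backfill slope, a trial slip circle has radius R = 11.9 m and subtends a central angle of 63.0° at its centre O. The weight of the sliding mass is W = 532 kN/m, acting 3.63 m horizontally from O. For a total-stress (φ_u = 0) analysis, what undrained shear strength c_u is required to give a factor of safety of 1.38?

c_u = 17.1 kPa

FS = c_u·L_a·R / (W·d), so c_u = FS·W·d / (L_a·R).
Arc length L_a = R·θ = 11.9·(63.0°·π/180) = 11.9·1.0996 = 13.08 m
c_u = 1.38·532·3.63 / (13.08·11.9) = 2665.0 / 155.71 = 17.12 kPa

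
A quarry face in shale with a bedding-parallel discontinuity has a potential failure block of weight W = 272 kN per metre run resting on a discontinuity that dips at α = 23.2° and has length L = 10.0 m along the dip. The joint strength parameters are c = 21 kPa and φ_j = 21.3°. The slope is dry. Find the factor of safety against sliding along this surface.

FS = 2.87

Resolving the block weight along and normal to the plane and applying the Mohr–Coulomb strength on the joint:
N' = W cosα = 272·cos23.2° = 250.0 kN/m
Driving force T = W sinα = 272·sin23.2° = 107.2 kN/m
Resisting force R = c·L + N'·tanφ_j = 21·10.0 + 250.0·tan21.3° = 210.0 + 97.5 = 307.5 kN/m
FS = R / T = 307.5 / 107.2 = 2.869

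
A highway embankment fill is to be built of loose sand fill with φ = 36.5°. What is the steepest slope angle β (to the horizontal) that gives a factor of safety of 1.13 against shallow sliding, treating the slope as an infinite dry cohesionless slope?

β = 33.2°

For an infinite dry cohesionless slope FS = tanφ/tanβ, so tanβ = tanφ / FS.
tanβ = tan36.5° / 1.13 = 0.7400 / 1.13 = 0.6548
β = arctan(0.6548) = 33.22°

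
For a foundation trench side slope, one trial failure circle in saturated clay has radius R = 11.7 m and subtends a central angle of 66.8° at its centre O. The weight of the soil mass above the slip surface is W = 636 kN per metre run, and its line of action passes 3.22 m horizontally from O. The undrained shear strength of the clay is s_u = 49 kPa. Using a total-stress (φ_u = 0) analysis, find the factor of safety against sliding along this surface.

FS = 3.82

Taking moments about the centre O, the resisting moment is provided by the undrained shear strength acting along the arc:
Arc length L_a = R·θ = 11.7·(66.8°·π/180) = 11.7·1.1659 = 13.64 m
M_R = s_u·L_a·R = 49·13.64·11.7 = 7820.3 kN·m/m
M_D = W·d = 636·3.22 = 2047.9 kN·m/m
FS = M_R / M_D = 7820.3 / 2047.9 = 3.819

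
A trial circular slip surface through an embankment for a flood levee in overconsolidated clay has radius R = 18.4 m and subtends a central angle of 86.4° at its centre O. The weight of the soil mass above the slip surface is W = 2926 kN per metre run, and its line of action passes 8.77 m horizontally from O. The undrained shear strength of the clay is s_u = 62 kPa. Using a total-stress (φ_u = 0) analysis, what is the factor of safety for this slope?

Taking moments about the centre O, the resisting moment is provided by the undrained shear strength acting along the arc:
Arc length L_a = R·θ = 18.4·(86.4°·π/180) = 18.4·1.5080 = 27.75 m
M_R = s_u·L_a·R = 62·27.75·18.4 = 31653.3 kN·m/m
M_D = W·d = 2926·8.77 = 25661.0 kN·m/m
FS = M_R / M_D = 31653.3 / 25661.0 = 1.234

FS = 1.23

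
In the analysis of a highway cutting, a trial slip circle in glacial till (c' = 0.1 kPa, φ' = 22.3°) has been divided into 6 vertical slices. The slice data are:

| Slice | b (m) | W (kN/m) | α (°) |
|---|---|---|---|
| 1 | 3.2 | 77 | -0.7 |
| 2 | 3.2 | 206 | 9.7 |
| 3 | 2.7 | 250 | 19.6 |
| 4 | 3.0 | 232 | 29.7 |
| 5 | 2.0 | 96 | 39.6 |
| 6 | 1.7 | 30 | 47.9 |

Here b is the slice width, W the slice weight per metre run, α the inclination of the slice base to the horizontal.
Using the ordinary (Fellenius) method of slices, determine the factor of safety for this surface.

FS = 1.06

Ordinary method of slices: FS = Σ[c'·Δl_i + (W_i cosα_i)·tanφ'] / Σ W_i sinα_i, with Δl_i = b_i / cosα_i.
Slice 1: Δl = 3.2/cos(-0.7°) = 3.200 m; N'_1 = 77·cos(-0.7°) = 77.0; c'Δl = 0.32; W sinα = -0.9
Slice 2: Δl = 3.2/cos9.7° = 3.246 m; N'_2 = 206·cos9.7° = 203.1; c'Δl = 0.32; W sinα = 34.7
Slice 3: Δl = 2.7/cos19.6° = 2.866 m; N'_3 = 250·cos19.6° = 235.5; c'Δl = 0.29; W sinα = 83.9
Slice 4: Δl = 3.0/cos29.7° = 3.454 m; N'_4 = 232·cos29.7° = 201.5; c'Δl = 0.35; W sinα = 114.9
Slice 5: Δl = 2.0/cos39.6° = 2.596 m; N'_5 = 96·cos39.6° = 74.0; c'Δl = 0.26; W sinα = 61.2
Slice 6: Δl = 1.7/cos47.9° = 2.536 m; N'_6 = 30·cos47.9° = 20.1; c'Δl = 0.25; W sinα = 22.3
Σc'Δl = 1.8 kN/m; ΣN' = 811.2 kN/m; ΣW sinα = 316.0 kN/m
Resisting = 1.8 + 811.2·tan22.3° = 1.8 + 332.7 = 334.5 kN/m
FS = 334.5 / 316.0 = 1.058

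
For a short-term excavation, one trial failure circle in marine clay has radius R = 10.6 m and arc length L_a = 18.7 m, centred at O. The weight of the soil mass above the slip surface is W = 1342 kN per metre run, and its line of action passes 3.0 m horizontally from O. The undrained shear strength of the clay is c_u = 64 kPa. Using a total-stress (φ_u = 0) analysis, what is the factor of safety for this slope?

FS = 3.15

Taking moments about the centre O, the resisting moment is provided by the undrained shear strength acting along the arc:
M_R = c_u·L_a·R = 64·18.70·10.6 = 12686.1 kN·m/m
M_D = W·d = 1342·3.0 = 4026.0 kN·m/m
FS = M_R / M_D = 12686.1 / 4026.0 = 3.151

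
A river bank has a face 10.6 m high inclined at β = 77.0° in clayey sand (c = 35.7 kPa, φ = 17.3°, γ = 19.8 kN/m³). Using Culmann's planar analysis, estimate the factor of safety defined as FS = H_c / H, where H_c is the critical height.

FS = 1.28

H_c = (4c/γ) · sinβ cosφ / [1 − cos(β − φ)]
    = (4·35.7/19.8) · sin77.0°·cos17.3° / [1 − cos59.7°]
    = 7.212 · 0.9303 / 0.4955 = 13.54 m
FS = H_c / H = 13.54 / 10.6 = 1.277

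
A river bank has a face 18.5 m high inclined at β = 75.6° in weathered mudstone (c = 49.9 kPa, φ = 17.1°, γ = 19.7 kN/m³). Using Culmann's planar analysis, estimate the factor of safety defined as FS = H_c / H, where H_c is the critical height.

FS = 1.06

H_c = (4c/γ) · sinβ cosφ / [1 − cos(β − φ)]
    = (4·49.9/19.7) · sin75.6°·cos17.1° / [1 − cos58.5°]
    = 10.132 · 0.9258 / 0.4775 = 19.64 m
FS = H_c / H = 19.64 / 18.5 = 1.062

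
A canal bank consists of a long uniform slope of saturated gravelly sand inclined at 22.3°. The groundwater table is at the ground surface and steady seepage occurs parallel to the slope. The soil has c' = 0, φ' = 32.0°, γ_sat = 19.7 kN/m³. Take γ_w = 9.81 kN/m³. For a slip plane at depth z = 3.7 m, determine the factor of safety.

FS = 0.76

With seepage parallel to the slope and the water table at the surface, the effective normal stress on the slip plane uses the buoyant unit weight γ' = γ_sat − γ_w while the driving shear stress uses γ_sat:
FS = [c' + γ' z cos²β tanφ'] / [γ_sat z sinβ cosβ]
(For c' = 0 this reduces to FS = (γ'/γ_sat)·tanφ'/tanβ.)
γ' = 19.7 − 9.81 = 9.89 kN/m³
Numerator = 0.0 + 9.89·3.7·cos²22.3°·tan32.0° = 0.0 + 9.89·3.7·0.8560·0.6249 = 19.573 kPa
Denominator = 19.7·3.7·sin22.3°·cos22.3° = 19.7·3.7·0.3795·0.9252 = 25.590 kPa
FS = 19.573 / 25.590 = 0.765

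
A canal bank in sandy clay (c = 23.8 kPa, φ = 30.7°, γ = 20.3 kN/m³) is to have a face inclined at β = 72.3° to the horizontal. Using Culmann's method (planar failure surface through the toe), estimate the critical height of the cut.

H_c = 15.23 m

Culmann's analysis gives the critical failure plane at α_cr = (β + φ)/2 = (72.3 + 30.7)/2 = 51.5°, and the critical height
H_c = (4c/γ) · sinβ cosφ / [1 − cos(β − φ)]
    = (4·23.8/20.3) · sin72.3°·cos30.7° / [1 − cos(41.6°)]
    = 4.690 · 0.9527·0.8599 / [1 − 0.7478]
    = 4.690 · 0.8191 / 0.2522
    = 15.23 m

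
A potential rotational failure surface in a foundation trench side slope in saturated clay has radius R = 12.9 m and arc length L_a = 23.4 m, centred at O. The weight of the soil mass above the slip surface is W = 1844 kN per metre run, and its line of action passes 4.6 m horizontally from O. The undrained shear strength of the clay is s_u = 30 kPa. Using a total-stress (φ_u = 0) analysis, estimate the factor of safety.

Taking moments about the centre O, the resisting moment is provided by the undrained shear strength acting along the arc:
M_R = s_u·L_a·R = 30·23.40·12.9 = 9055.8 kN·m/m
M_D = W·d = 1844·4.6 = 8482.4 kN·m/m
FS = M_R / M_D = 9055.8 / 8482.4 = 1.068

FS = 1.07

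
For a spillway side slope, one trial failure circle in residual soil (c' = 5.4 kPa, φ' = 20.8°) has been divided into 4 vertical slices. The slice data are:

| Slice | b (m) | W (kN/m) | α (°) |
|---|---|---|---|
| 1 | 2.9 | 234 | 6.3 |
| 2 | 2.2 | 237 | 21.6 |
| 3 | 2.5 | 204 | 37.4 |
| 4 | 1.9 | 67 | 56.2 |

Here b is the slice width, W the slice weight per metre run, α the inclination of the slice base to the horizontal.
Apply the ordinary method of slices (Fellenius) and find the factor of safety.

FS = 1.07

Ordinary method of slices: FS = Σ[c'·Δl_i + (W_i cosα_i)·tanφ'] / Σ W_i sinα_i, with Δl_i = b_i / cosα_i.
Slice 1: Δl = 2.9/cos6.3° = 2.918 m; N'_1 = 234·cos6.3° = 232.6; c'Δl = 15.76; W sinα = 25.7
Slice 2: Δl = 2.2/cos21.6° = 2.366 m; N'_2 = 237·cos21.6° = 220.4; c'Δl = 12.78; W sinα = 87.2
Slice 3: Δl = 2.5/cos37.4° = 3.147 m; N'_3 = 204·cos37.4° = 162.1; c'Δl = 16.99; W sinα = 123.9
Slice 4: Δl = 1.9/cos56.2° = 3.415 m; N'_4 = 67·cos56.2° = 37.3; c'Δl = 18.44; W sinα = 55.7
Σc'Δl = 64.0 kN/m; ΣN' = 652.3 kN/m; ΣW sinα = 292.5 kN/m
Resisting = 64.0 + 652.3·tan20.8° = 64.0 + 247.8 = 311.7 kN/m
FS = 311.7 / 292.5 = 1.066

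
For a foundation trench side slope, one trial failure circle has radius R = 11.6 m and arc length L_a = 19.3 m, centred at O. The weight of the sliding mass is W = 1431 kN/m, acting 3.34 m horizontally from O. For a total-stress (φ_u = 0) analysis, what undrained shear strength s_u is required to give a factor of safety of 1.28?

s_u = 27.3 kPa

FS = s_u·L_a·R / (W·d), so s_u = FS·W·d / (L_a·R).
s_u = 1.28·1431·3.34 / (19.30·11.6) = 6117.8 / 223.88 = 27.33 kPa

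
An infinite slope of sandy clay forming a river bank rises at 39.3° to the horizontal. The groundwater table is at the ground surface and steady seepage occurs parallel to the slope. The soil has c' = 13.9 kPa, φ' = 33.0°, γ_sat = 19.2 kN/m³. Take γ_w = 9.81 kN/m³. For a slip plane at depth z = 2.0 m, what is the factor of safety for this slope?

FS = 1.13

With seepage parallel to the slope and the water table at the surface, the effective normal stress on the slip plane uses the buoyant unit weight γ' = γ_sat − γ_w while the driving shear stress uses γ_sat:
FS = [c' + γ' z cos²β tanφ'] / [γ_sat z sinβ cosβ]
γ' = 19.2 − 9.81 = 9.39 kN/m³
Numerator = 13.9 + 9.39·2.0·cos²39.3°·tan33.0° = 13.9 + 9.39·2.0·0.5988·0.6494 = 21.203 kPa
Denominator = 19.2·2.0·sin39.3°·cos39.3° = 19.2·2.0·0.6334·0.7738 = 18.821 kPa
FS = 21.203 / 18.821 = 1.127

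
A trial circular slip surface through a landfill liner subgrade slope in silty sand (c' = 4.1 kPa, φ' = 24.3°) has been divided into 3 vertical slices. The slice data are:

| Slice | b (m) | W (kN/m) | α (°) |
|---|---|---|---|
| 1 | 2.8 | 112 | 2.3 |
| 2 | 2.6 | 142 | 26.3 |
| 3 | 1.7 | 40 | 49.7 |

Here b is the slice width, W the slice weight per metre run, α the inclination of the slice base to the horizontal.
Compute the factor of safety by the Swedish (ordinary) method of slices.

FS = 1.57

Ordinary method of slices: FS = Σ[c'·Δl_i + (W_i cosα_i)·tanφ'] / Σ W_i sinα_i, with Δl_i = b_i / cosα_i.
Slice 1: Δl = 2.8/cos2.3° = 2.802 m; N'_1 = 112·cos2.3° = 111.9; c'Δl = 11.49; W sinα = 4.5
Slice 2: Δl = 2.6/cos26.3° = 2.900 m; N'_2 = 142·cos26.3° = 127.3; c'Δl = 11.89; W sinα = 62.9
Slice 3: Δl = 1.7/cos49.7° = 2.628 m; N'_3 = 40·cos49.7° = 25.9; c'Δl = 10.78; W sinα = 30.5
Σc'Δl = 34.2 kN/m; ΣN' = 265.1 kN/m; ΣW sinα = 97.9 kN/m
Resisting = 34.2 + 265.1·tan24.3° = 34.2 + 119.7 = 153.8 kN/m
FS = 153.8 / 97.9 = 1.571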